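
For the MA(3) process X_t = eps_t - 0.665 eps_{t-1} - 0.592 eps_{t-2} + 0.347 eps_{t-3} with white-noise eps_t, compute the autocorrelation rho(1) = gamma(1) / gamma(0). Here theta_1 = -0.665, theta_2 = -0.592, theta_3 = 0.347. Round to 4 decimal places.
\rho(1) = -0.2492

For an MA(q) process with theta_0 = 1, the autocovariance is
  gamma(k) = sigma^2 * sum_{i=0..q-k} theta_i * theta_{i+k},
and rho(k) = gamma(k) / gamma(0). Sigma^2 cancels.
  numerator   = (1)*(-0.665) + (-0.665)*(-0.592) + (-0.592)*(0.347) = -0.476744.
  denominator = (1)^2 + (-0.665)^2 + (-0.592)^2 + (0.347)^2 = 1.913098.
  rho(1) = -0.476744 / 1.913098 = -0.2492.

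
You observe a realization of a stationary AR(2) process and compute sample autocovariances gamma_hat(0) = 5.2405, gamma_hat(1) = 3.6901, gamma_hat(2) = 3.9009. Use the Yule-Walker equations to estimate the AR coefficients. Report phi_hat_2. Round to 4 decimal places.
\hat\phi_{2} = 0.4930

The Yule-Walker equations for an AR(p) process read, in matrix form,
  Gamma_p phi = r_p,   with   (Gamma_p)_{ij} = gamma(|i - j|),
                       (r_p)_i = gamma(i),   i,j = 1..p.
Substitute the sample gammas (Toeplitz matrix and right-hand side of size 2):
  Gamma_p = [[5.2405, 3.6901], [3.6901, 5.2405]]
  r_p     = [3.6901, 3.9009]
Written out:
  5.2405 phi_1 + 3.6901 phi_2 = 3.6901
  3.6901 phi_1 + 5.2405 phi_2 = 3.9009
Solve by Cramer's rule:
  det = gamma(0)^2 - gamma(1)^2 = (5.2405)^2 - (3.6901)^2 = 27.46284025 - 13.61683801 = 13.84600224
  phi_hat_1 = [gamma(1) gamma(0) - gamma(1) gamma(2)] / det = [(3.6901)(5.2405) - (3.6901)(3.9009)] / 13.84600224 = 4.94325796 / 13.84600224 = 0.357
  phi_hat_2 = [gamma(0) gamma(2) - gamma(1)^2] / det = [(5.2405)(3.9009) - (3.6901)^2] / 13.84600224 = 6.82582844 / 13.84600224 = 0.493
So phi_hat = [0.3570, 0.4930].
Therefore phi_hat_2 = 0.4930.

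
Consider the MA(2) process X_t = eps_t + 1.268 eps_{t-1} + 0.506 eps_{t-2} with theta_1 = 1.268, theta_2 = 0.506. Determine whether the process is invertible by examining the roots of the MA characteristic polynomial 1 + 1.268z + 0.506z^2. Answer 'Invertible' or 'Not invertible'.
\text{Invertible}

The MA(q) characteristic polynomial is P(z) = 1 + 1.268z + 0.506z^2.
Invertibility requires all roots to lie outside the unit circle, i.e. |z| > 1 for every root.
Set 1 + (1.268) z + (0.506) z^2 = 0, i.e. a z^2 + b z + c = 0 with a = 0.506, b = 1.268, c = 1.
Discriminant D = b^2 - 4ac = (1.268)^2 - 4*(0.506)*1 = 1.607824 - (2.024) = -0.416176.
D < 0, so the roots are the complex-conjugate pair z = (-b +/- i sqrt(-D)) / (2a) = -1.253 +/- 0.6375i.
For a conjugate pair |z|^2 = z * conj(z) = (product of roots) = c/a = 1/(0.506) = 1.976285, so |z| = sqrt(1.976285) = 1.4058 for both roots.
Moduli of all roots: 1.4058, 1.4058.
All moduli strictly greater than 1? Yes.
Verdict: Invertible.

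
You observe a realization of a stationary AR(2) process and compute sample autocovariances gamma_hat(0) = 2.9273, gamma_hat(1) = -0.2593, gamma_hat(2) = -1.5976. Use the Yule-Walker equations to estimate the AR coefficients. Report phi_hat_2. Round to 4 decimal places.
\hat\phi_{2} = -0.5580

The Yule-Walker equations for an AR(p) process read, in matrix form,
  Gamma_p phi = r_p,   with   (Gamma_p)_{ij} = gamma(|i - j|),
                       (r_p)_i = gamma(i),   i,j = 1..p.
Substitute the sample gammas (Toeplitz matrix and right-hand side of size 2):
  Gamma_p = [[2.9273, -0.2593], [-0.2593, 2.9273]]
  r_p     = [-0.2593, -1.5976]
Written out:
  2.9273 phi_1 - 0.2593 phi_2 = -0.2593
  -0.2593 phi_1 + 2.9273 phi_2 = -1.5976
Solve by Cramer's rule:
  det = gamma(0)^2 - gamma(1)^2 = (2.9273)^2 - (-0.2593)^2 = 8.56908529 - 0.06723649 = 8.5018488
  phi_hat_1 = [gamma(1) gamma(0) - gamma(1) gamma(2)] / det = [(-0.2593)(2.9273) - (-0.2593)(-1.5976)] / 8.5018488 = -1.17330657 / 8.5018488 = -0.138
  phi_hat_2 = [gamma(0) gamma(2) - gamma(1)^2] / det = [(2.9273)(-1.5976) - (-0.2593)^2] / 8.5018488 = -4.74389097 / 8.5018488 = -0.558
So phi_hat = [-0.1380, -0.5580].
Therefore phi_hat_2 = -0.5580.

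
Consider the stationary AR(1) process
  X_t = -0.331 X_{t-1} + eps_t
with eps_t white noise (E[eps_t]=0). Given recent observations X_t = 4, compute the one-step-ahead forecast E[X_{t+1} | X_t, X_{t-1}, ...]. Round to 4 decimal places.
E[X_{t+1} \mid \mathcal F_t] = -1.3240

For an AR(p) model X_t = c + sum_i phi_i X_{t-i} + eps_t, the
one-step-ahead conditional mean is
  E[X_{t+1} | X_t, ...] = c + sum_i phi_i X_{t+1-i}.
Substitute known values:
  E[X_{t+1} | ...] = (-0.331) * (4)
                   = -1.3240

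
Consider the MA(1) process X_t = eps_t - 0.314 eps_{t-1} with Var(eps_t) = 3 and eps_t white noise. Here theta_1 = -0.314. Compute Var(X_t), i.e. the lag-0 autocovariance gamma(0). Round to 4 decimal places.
\gamma(0) = 3.2958

For an MA(q) process X_t = eps_t + sum_i theta_i eps_{t-i} with
Var(eps_t) = sigma^2, the variance is
  gamma(0) = sigma^2 * (1 + sum_i theta_i^2).
  sum_i theta_i^2 = (-0.314)^2 = 0.098596.
  gamma(0) = 3 * (1 + 0.098596) = 3 * 1.098596 = 3.295788, which rounds to 3.2958.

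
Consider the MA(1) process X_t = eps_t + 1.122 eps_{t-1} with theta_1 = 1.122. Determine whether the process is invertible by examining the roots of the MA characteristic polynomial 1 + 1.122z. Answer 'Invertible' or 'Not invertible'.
\text{Not invertible}

The MA(q) characteristic polynomial is P(z) = 1 + 1.122z.
Invertibility requires all roots to lie outside the unit circle, i.e. |z| > 1 for every root.
This is linear in z: 1 + (1.122) z = 0  =>  z = -1/(1.122) = -0.891266,  |z| = 0.891266.
Moduli of all roots: 0.8913.
All moduli strictly greater than 1? No.
Verdict: Not invertible.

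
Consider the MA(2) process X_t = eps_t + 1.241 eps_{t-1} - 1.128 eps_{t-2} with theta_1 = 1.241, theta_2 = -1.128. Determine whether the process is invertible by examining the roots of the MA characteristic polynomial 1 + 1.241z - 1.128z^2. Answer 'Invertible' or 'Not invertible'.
\text{Not invertible}

The MA(q) characteristic polynomial is P(z) = 1 + 1.241z - 1.128z^2.
Invertibility requires all roots to lie outside the unit circle, i.e. |z| > 1 for every root.
Set 1 + (1.241) z + (-1.128) z^2 = 0, i.e. a z^2 + b z + c = 0 with a = -1.128, b = 1.241, c = 1.
Discriminant D = b^2 - 4ac = (1.241)^2 - 4*(-1.128)*1 = 1.540081 - (-4.512) = 6.052081.
D >= 0, so the roots are real: z = (-b +/- sqrt(D)) / (2a) = (-1.241 +/- 2.460098) / (-2.256).
  z_1 = (-1.241 + 2.460098) / (-2.256) = -0.5404,   |z_1| = 0.5404.
  z_2 = (-1.241 - 2.460098) / (-2.256) = 1.6406,   |z_2| = 1.6406.
Moduli of all roots: 0.5404, 1.6406.
All moduli strictly greater than 1? No.
Verdict: Not invertible.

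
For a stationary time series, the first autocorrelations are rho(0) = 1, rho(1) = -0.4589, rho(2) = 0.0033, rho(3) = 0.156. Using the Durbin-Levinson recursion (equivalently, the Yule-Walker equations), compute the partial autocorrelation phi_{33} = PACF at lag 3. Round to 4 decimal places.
\phi_{33} = 0.0509

The PACF at lag k is phi_{kk}, the last component of the solution
to the Yule-Walker system G_k phi = r_k where
  (G_k)_{ij} = rho(|i - j|), (r_k)_i = rho(i), i,j = 1..k.
Equivalently, Durbin-Levinson gives phi_{kk} iteratively:
  phi_{11} = rho(1)
  phi_{kk} = [rho(k) - sum_{j=1..k-1} phi_{k-1,j} rho(k-j)]
            / [1 - sum_{j=1..k-1} phi_{k-1,j} rho(j)],
  phi_{k,j} = phi_{k-1,j} - phi_{kk} phi_{k-1,k-j},  j = 1..k-1.
Step k = 1:
  phi_11 = rho(1) = -0.4589.
Step k = 2:
  phi_22 = [rho(2) - phi_11 rho(1)] / [1 - phi_11 rho(1)] = [0.0033 - (-0.4589)(-0.4589)] / [1 - (-0.4589)(-0.4589)]
         = -0.20728921 / 0.78941079 = -0.262587.
  Update: phi_21 = phi_11 - phi_22 phi_11 = -0.4589 - (-0.262587)(-0.4589) = -0.579401.
Step k = 3:
  phi_33 = [rho(3) - phi_21 rho(2) - phi_22 rho(1)] / [1 - phi_21 rho(1) - phi_22 rho(2)]
    numerator   = 0.156 - (-0.579401)(0.0033) - (-0.262587)(-0.4589) = 0.03741073
    denominator = 1 - (-0.579401)(-0.4589) - (-0.262587)(0.0033) = 0.73497929
  phi_33 = 0.03741073 / 0.73497929 = 0.0509.
Therefore phi_{33} = 0.0509.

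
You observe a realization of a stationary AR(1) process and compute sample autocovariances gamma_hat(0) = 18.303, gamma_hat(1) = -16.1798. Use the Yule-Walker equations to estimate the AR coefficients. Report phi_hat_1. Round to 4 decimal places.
\hat\phi_{1} = -0.8840

The Yule-Walker equations for an AR(p) process read, in matrix form,
  Gamma_p phi = r_p,   with   (Gamma_p)_{ij} = gamma(|i - j|),
                       (r_p)_i = gamma(i),   i,j = 1..p.
Substitute the sample gammas (Toeplitz matrix and right-hand side of size 1):
  Gamma_p = [[18.303]]
  r_p     = [-16.1798]
With p = 1 this is the single equation gamma(0) phi_1 = gamma(1):
  phi_hat_1 = gamma(1) / gamma(0) = -16.1798 / 18.303 = -0.8840.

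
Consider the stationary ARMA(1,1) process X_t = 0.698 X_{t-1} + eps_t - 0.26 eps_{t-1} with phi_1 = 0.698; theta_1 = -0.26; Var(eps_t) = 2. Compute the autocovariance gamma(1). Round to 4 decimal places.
\gamma(1) = 1.3983

Multiply the model equation by X_{t-k} and take expectations. With theta_0 = psi_0 = 1 and psi_j the MA(infinity) weights, this gives
  gamma(k) - sum_i phi_i gamma(k-i) = c_k,
  c_k = sigma^2 * sum_{j=k..q} theta_j psi_{j-k}   (c_k = 0 for k > q),
using gamma(-m) = gamma(m).
psi-weights needed (psi_j = theta_j + sum_i phi_i psi_{j-i}):
  psi_1 = theta_1 + phi_1 = -0.26 + (0.698) = 0.438
Right-hand sides:
  c_0 = sigma^2 (1 + theta_1 psi_1) = 2 * (1 + (-0.26)(0.438)) = 2 * 0.88612 = 1.77224
  c_1 = sigma^2 theta_1 = 2 * (-0.26) = -0.52
  c_2 = 0
Equations for k = 0 and k = 1 (AR order 1):
  gamma(0) = phi_1 gamma(1) + c_0
  gamma(1) = phi_1 gamma(0) + c_1
Substituting the second into the first: gamma(0) (1 - phi_1^2) = c_0 + phi_1 c_1, so
  gamma(0) = (c_0 + phi_1 c_1) / (1 - phi_1^2) = (1.77224 + (0.698)(-0.52)) / (1 - (0.698)^2) = 1.40928 / 0.512796 = 2.748227.
  gamma(1) = phi_1 gamma(0) + c_1 = (0.698)(2.748227) + (-0.52) = 1.398263.
Therefore gamma(1) = 1.3983 (to 4 decimal places).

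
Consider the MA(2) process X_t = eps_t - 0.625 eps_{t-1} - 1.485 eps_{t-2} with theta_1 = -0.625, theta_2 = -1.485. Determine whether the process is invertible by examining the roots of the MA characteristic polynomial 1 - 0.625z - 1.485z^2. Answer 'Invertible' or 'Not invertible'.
\text{Not invertible}

The MA(q) characteristic polynomial is P(z) = 1 - 0.625z - 1.485z^2.
Invertibility requires all roots to lie outside the unit circle, i.e. |z| > 1 for every root.
Set 1 + (-0.625) z + (-1.485) z^2 = 0, i.e. a z^2 + b z + c = 0 with a = -1.485, b = -0.625, c = 1.
Discriminant D = b^2 - 4ac = (-0.625)^2 - 4*(-1.485)*1 = 0.390625 - (-5.94) = 6.330625.
D >= 0, so the roots are real: z = (-b +/- sqrt(D)) / (2a) = (0.625 +/- 2.516073) / (-2.97).
  z_1 = (0.625 + 2.516073) / (-2.97) = -1.0576,   |z_1| = 1.0576.
  z_2 = (0.625 - 2.516073) / (-2.97) = 0.6367,   |z_2| = 0.6367.
Moduli of all roots: 1.0576, 0.6367.
All moduli strictly greater than 1? No.
Verdict: Not invertible.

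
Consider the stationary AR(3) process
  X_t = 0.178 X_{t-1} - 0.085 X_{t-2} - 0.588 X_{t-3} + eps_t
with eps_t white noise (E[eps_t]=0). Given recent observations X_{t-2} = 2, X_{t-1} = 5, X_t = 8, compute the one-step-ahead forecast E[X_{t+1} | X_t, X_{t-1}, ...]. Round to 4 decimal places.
E[X_{t+1} \mid \mathcal F_t] = -0.1770

For an AR(p) model X_t = c + sum_i phi_i X_{t-i} + eps_t, the
one-step-ahead conditional mean is
  E[X_{t+1} | X_t, ...] = c + sum_i phi_i X_{t+1-i}.
Substitute known values:
  E[X_{t+1} | ...] = (0.178) * (8) + (-0.085) * (5) + (-0.588) * (2)
                   = -0.1770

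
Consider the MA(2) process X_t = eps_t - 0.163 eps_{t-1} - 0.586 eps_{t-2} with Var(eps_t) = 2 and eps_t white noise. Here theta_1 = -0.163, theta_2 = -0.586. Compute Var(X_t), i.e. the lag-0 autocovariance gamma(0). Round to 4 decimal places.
\gamma(0) = 2.7399

For an MA(q) process X_t = eps_t + sum_i theta_i eps_{t-i} with
Var(eps_t) = sigma^2, the variance is
  gamma(0) = sigma^2 * (1 + sum_i theta_i^2).
  sum_i theta_i^2 = (-0.163)^2 + (-0.586)^2 = 0.026569 + 0.343396 = 0.369965.
  gamma(0) = 2 * (1 + 0.369965) = 2 * 1.369965 = 2.73993, which rounds to 2.7399.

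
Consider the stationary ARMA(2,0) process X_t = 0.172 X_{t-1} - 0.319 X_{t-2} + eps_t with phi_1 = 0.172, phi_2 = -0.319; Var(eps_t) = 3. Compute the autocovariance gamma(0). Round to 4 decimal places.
\gamma(0) = 3.3976

Multiply the model equation by X_{t-k} and take expectations. With theta_0 = psi_0 = 1 and psi_j the MA(infinity) weights, this gives
  gamma(k) - sum_i phi_i gamma(k-i) = c_k,
  c_k = sigma^2 * sum_{j=k..q} theta_j psi_{j-k}   (c_k = 0 for k > q),
using gamma(-m) = gamma(m).
Pure AR (q = 0): c_0 = sigma^2 = 3, c_k = 0 for k >= 1.
Equations for k = 0, 1, 2 (AR order 2, c_2 = 0):
  (E0) gamma(0) = phi_1 gamma(1) + phi_2 gamma(2) + c_0
  (E1) gamma(1) = phi_1 gamma(0) + phi_2 gamma(1) + c_1
  (E2) gamma(2) = phi_1 gamma(1) + phi_2 gamma(0)
From (E1): gamma(1) = A gamma(0) + B with
  A = phi_1 / (1 - phi_2) = 0.172 / 1.319 = 0.130402,   B = c_1 / (1 - phi_2) = 0 / 1.319 = 0.
Insert (E2) into (E0): gamma(0) (1 - phi_2^2) = phi_1 (1 + phi_2) gamma(1) + c_0.
  phi_1 (1 + phi_2) = (0.172)(0.681) = 0.117132,   1 - phi_2^2 = 0.898239.
Replace gamma(1) by A gamma(0) + B and collect gamma(0):
  gamma(0) [0.898239 - (0.117132)(0.130402)] = c_0 = 3
  gamma(0) * 0.882965 = 3
  gamma(0) = 3 / 0.882965 = 3.397644.
Therefore gamma(0) = 3.3976 (to 4 decimal places).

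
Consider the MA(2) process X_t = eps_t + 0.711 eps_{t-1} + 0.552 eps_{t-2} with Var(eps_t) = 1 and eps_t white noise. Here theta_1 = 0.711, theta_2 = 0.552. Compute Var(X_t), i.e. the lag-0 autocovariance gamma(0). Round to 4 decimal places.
\gamma(0) = 1.8102

For an MA(q) process X_t = eps_t + sum_i theta_i eps_{t-i} with
Var(eps_t) = sigma^2, the variance is
  gamma(0) = sigma^2 * (1 + sum_i theta_i^2).
  sum_i theta_i^2 = (0.711)^2 + (0.552)^2 = 0.505521 + 0.304704 = 0.810225.
  gamma(0) = 1 * (1 + 0.810225) = 1 * 1.810225 = 1.810225, which rounds to 1.8102.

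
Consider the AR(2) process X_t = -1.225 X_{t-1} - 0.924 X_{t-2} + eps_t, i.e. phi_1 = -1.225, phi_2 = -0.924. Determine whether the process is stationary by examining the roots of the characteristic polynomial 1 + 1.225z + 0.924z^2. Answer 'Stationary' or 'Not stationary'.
\text{Stationary}

The AR(p) characteristic polynomial is P(z) = 1 + 1.225z + 0.924z^2.
Stationarity requires all roots to lie outside the unit circle, i.e. |z| > 1 for every root.
Set 1 + (1.225) z + (0.924) z^2 = 0, i.e. a z^2 + b z + c = 0 with a = 0.924, b = 1.225, c = 1.
Discriminant D = b^2 - 4ac = (1.225)^2 - 4*(0.924)*1 = 1.500625 - (3.696) = -2.195375.
D < 0, so the roots are the complex-conjugate pair z = (-b +/- i sqrt(-D)) / (2a) = -0.6629 +/- 0.8018i.
For a conjugate pair |z|^2 = z * conj(z) = (product of roots) = c/a = 1/(0.924) = 1.082251, so |z| = sqrt(1.082251) = 1.0403 for both roots.
Moduli of all roots: 1.0403, 1.0403.
All moduli strictly greater than 1? Yes.
Verdict: Stationary.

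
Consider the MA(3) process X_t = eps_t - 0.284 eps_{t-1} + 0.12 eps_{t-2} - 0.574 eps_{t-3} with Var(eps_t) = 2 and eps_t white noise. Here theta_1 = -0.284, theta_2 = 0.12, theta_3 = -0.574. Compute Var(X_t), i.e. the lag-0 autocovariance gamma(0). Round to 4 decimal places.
\gamma(0) = 2.8491

For an MA(q) process X_t = eps_t + sum_i theta_i eps_{t-i} with
Var(eps_t) = sigma^2, the variance is
  gamma(0) = sigma^2 * (1 + sum_i theta_i^2).
  sum_i theta_i^2 = (-0.284)^2 + (0.12)^2 + (-0.574)^2 = 0.080656 + 0.0144 + 0.329476 = 0.424532.
  gamma(0) = 2 * (1 + 0.424532) = 2 * 1.424532 = 2.849064, which rounds to 2.8491.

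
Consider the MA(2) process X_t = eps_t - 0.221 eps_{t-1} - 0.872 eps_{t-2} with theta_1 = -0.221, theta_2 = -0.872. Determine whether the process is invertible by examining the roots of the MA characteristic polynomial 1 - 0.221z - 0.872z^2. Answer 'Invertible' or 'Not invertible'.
\text{Not invertible}

The MA(q) characteristic polynomial is P(z) = 1 - 0.221z - 0.872z^2.
Invertibility requires all roots to lie outside the unit circle, i.e. |z| > 1 for every root.
Set 1 + (-0.221) z + (-0.872) z^2 = 0, i.e. a z^2 + b z + c = 0 with a = -0.872, b = -0.221, c = 1.
Discriminant D = b^2 - 4ac = (-0.221)^2 - 4*(-0.872)*1 = 0.048841 - (-3.488) = 3.536841.
D >= 0, so the roots are real: z = (-b +/- sqrt(D)) / (2a) = (0.221 +/- 1.880649) / (-1.744).
  z_1 = (0.221 + 1.880649) / (-1.744) = -1.2051,   |z_1| = 1.2051.
  z_2 = (0.221 - 1.880649) / (-1.744) = 0.9516,   |z_2| = 0.9516.
Moduli of all roots: 1.2051, 0.9516.
All moduli strictly greater than 1? No.
Verdict: Not invertible.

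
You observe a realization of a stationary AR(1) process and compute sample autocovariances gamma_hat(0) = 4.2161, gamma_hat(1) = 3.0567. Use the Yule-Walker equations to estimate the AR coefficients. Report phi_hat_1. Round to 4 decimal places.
\hat\phi_{1} = 0.7250

The Yule-Walker equations for an AR(p) process read, in matrix form,
  Gamma_p phi = r_p,   with   (Gamma_p)_{ij} = gamma(|i - j|),
                       (r_p)_i = gamma(i),   i,j = 1..p.
Substitute the sample gammas (Toeplitz matrix and right-hand side of size 1):
  Gamma_p = [[4.2161]]
  r_p     = [3.0567]
With p = 1 this is the single equation gamma(0) phi_1 = gamma(1):
  phi_hat_1 = gamma(1) / gamma(0) = 3.0567 / 4.2161 = 0.7250.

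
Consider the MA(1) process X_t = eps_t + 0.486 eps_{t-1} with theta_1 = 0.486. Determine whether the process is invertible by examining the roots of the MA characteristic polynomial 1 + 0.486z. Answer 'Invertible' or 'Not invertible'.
\text{Invertible}

The MA(q) characteristic polynomial is P(z) = 1 + 0.486z.
Invertibility requires all roots to lie outside the unit circle, i.e. |z| > 1 for every root.
This is linear in z: 1 + (0.486) z = 0  =>  z = -1/(0.486) = -2.057613,  |z| = 2.057613.
Moduli of all roots: 2.0576.
All moduli strictly greater than 1? Yes.
Verdict: Invertible.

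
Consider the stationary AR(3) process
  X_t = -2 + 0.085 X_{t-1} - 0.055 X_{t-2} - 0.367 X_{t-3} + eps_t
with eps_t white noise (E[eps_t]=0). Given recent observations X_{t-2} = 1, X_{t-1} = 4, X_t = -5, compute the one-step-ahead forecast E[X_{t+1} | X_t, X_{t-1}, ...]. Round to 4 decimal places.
E[X_{t+1} \mid \mathcal F_t] = -3.0120

For an AR(p) model X_t = c + sum_i phi_i X_{t-i} + eps_t, the
one-step-ahead conditional mean is
  E[X_{t+1} | X_t, ...] = c + sum_i phi_i X_{t+1-i}.
Substitute known values:
  E[X_{t+1} | ...] = -2 + (0.085) * (-5) + (-0.055) * (4) + (-0.367) * (1)
                   = -3.0120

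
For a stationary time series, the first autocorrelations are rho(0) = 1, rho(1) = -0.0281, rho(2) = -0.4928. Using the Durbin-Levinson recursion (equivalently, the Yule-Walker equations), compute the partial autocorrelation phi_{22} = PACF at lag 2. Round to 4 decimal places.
\phi_{22} = -0.4940

The PACF at lag k is phi_{kk}, the last component of the solution
to the Yule-Walker system G_k phi = r_k where
  (G_k)_{ij} = rho(|i - j|), (r_k)_i = rho(i), i,j = 1..k.
Equivalently, Durbin-Levinson gives phi_{kk} iteratively:
  phi_{11} = rho(1)
  phi_{kk} = [rho(k) - sum_{j=1..k-1} phi_{k-1,j} rho(k-j)]
            / [1 - sum_{j=1..k-1} phi_{k-1,j} rho(j)],
  phi_{k,j} = phi_{k-1,j} - phi_{kk} phi_{k-1,k-j},  j = 1..k-1.
Step k = 1:
  phi_11 = rho(1) = -0.0281.
Step k = 2:
  phi_22 = [rho(2) - phi_11 rho(1)] / [1 - phi_11 rho(1)] = [-0.4928 - (-0.0281)(-0.0281)] / [1 - (-0.0281)(-0.0281)]
         = -0.49358961 / 0.99921039 = -0.494.
Therefore phi_{22} = -0.4940.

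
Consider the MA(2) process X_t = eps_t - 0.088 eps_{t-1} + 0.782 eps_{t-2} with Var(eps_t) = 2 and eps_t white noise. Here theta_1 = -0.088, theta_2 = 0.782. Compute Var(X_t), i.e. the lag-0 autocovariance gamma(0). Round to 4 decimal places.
\gamma(0) = 3.2385

For an MA(q) process X_t = eps_t + sum_i theta_i eps_{t-i} with
Var(eps_t) = sigma^2, the variance is
  gamma(0) = sigma^2 * (1 + sum_i theta_i^2).
  sum_i theta_i^2 = (-0.088)^2 + (0.782)^2 = 0.007744 + 0.611524 = 0.619268.
  gamma(0) = 2 * (1 + 0.619268) = 2 * 1.619268 = 3.238536, which rounds to 3.2385.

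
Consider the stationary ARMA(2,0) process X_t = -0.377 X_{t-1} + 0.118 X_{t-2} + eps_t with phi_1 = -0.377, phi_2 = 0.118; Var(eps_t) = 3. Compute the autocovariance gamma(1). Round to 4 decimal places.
\gamma(1) = -1.5911

Multiply the model equation by X_{t-k} and take expectations. With theta_0 = psi_0 = 1 and psi_j the MA(infinity) weights, this gives
  gamma(k) - sum_i phi_i gamma(k-i) = c_k,
  c_k = sigma^2 * sum_{j=k..q} theta_j psi_{j-k}   (c_k = 0 for k > q),
using gamma(-m) = gamma(m).
Pure AR (q = 0): c_0 = sigma^2 = 3, c_k = 0 for k >= 1.
Equations for k = 0, 1, 2 (AR order 2, c_2 = 0):
  (E0) gamma(0) = phi_1 gamma(1) + phi_2 gamma(2) + c_0
  (E1) gamma(1) = phi_1 gamma(0) + phi_2 gamma(1) + c_1
  (E2) gamma(2) = phi_1 gamma(1) + phi_2 gamma(0)
From (E1): gamma(1) = A gamma(0) + B with
  A = phi_1 / (1 - phi_2) = -0.377 / 0.882 = -0.427438,   B = c_1 / (1 - phi_2) = 0 / 0.882 = 0.
Insert (E2) into (E0): gamma(0) (1 - phi_2^2) = phi_1 (1 + phi_2) gamma(1) + c_0.
  phi_1 (1 + phi_2) = (-0.377)(1.118) = -0.421486,   1 - phi_2^2 = 0.986076.
Replace gamma(1) by A gamma(0) + B and collect gamma(0):
  gamma(0) [0.986076 - (-0.421486)(-0.427438)] = c_0 = 3
  gamma(0) * 0.805917 = 3
  gamma(0) = 3 / 0.805917 = 3.722468.
  gamma(1) = A gamma(0) = (-0.427438)(3.722468) = -1.591123.
Therefore gamma(1) = -1.5911 (to 4 decimal places).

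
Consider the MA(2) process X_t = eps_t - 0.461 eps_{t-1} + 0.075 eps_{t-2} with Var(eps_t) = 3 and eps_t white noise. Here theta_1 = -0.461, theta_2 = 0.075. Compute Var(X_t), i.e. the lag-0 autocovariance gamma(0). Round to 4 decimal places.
\gamma(0) = 3.6544

For an MA(q) process X_t = eps_t + sum_i theta_i eps_{t-i} with
Var(eps_t) = sigma^2, the variance is
  gamma(0) = sigma^2 * (1 + sum_i theta_i^2).
  sum_i theta_i^2 = (-0.461)^2 + (0.075)^2 = 0.212521 + 0.005625 = 0.218146.
  gamma(0) = 3 * (1 + 0.218146) = 3 * 1.218146 = 3.654438, which rounds to 3.6544.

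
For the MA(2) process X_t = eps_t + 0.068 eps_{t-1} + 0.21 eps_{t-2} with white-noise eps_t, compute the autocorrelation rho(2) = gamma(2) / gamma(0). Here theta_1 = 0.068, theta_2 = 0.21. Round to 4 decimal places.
\rho(2) = 0.2002

For an MA(q) process with theta_0 = 1, the autocovariance is
  gamma(k) = sigma^2 * sum_{i=0..q-k} theta_i * theta_{i+k},
and rho(k) = gamma(k) / gamma(0). Sigma^2 cancels.
  numerator   = (1)*(0.21) = 0.21.
  denominator = (1)^2 + (0.068)^2 + (0.21)^2 = 1.048724.
  rho(2) = 0.21 / 1.048724 = 0.2002.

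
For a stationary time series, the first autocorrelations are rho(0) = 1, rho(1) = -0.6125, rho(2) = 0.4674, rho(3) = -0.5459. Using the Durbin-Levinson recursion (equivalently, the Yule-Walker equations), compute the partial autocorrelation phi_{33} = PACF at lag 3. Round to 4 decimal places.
\phi_{33} = -0.3460

The PACF at lag k is phi_{kk}, the last component of the solution
to the Yule-Walker system G_k phi = r_k where
  (G_k)_{ij} = rho(|i - j|), (r_k)_i = rho(i), i,j = 1..k.
Equivalently, Durbin-Levinson gives phi_{kk} iteratively:
  phi_{11} = rho(1)
  phi_{kk} = [rho(k) - sum_{j=1..k-1} phi_{k-1,j} rho(k-j)]
            / [1 - sum_{j=1..k-1} phi_{k-1,j} rho(j)],
  phi_{k,j} = phi_{k-1,j} - phi_{kk} phi_{k-1,k-j},  j = 1..k-1.
Step k = 1:
  phi_11 = rho(1) = -0.6125.
Step k = 2:
  phi_22 = [rho(2) - phi_11 rho(1)] / [1 - phi_11 rho(1)] = [0.4674 - (-0.6125)(-0.6125)] / [1 - (-0.6125)(-0.6125)]
         = 0.09224375 / 0.62484375 = 0.147627.
  Update: phi_21 = phi_11 - phi_22 phi_11 = -0.6125 - (0.147627)(-0.6125) = -0.522079.
Step k = 3:
  phi_33 = [rho(3) - phi_21 rho(2) - phi_22 rho(1)] / [1 - phi_21 rho(1) - phi_22 rho(2)]
    numerator   = -0.5459 - (-0.522079)(0.4674) - (0.147627)(-0.6125) = -0.21145902
    denominator = 1 - (-0.522079)(-0.6125) - (0.147627)(0.4674) = 0.61122609
  phi_33 = -0.21145902 / 0.61122609 = -0.346.
Therefore phi_{33} = -0.3460.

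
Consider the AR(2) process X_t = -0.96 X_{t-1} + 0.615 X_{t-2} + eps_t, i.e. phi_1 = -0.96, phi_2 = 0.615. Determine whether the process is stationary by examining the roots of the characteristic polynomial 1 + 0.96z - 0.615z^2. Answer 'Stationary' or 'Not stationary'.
\text{Not stationary}

The AR(p) characteristic polynomial is P(z) = 1 + 0.96z - 0.615z^2.
Stationarity requires all roots to lie outside the unit circle, i.e. |z| > 1 for every root.
Set 1 + (0.96) z + (-0.615) z^2 = 0, i.e. a z^2 + b z + c = 0 with a = -0.615, b = 0.96, c = 1.
Discriminant D = b^2 - 4ac = (0.96)^2 - 4*(-0.615)*1 = 0.9216 - (-2.46) = 3.3816.
D >= 0, so the roots are real: z = (-b +/- sqrt(D)) / (2a) = (-0.96 +/- 1.838913) / (-1.23).
  z_1 = (-0.96 + 1.838913) / (-1.23) = -0.7146,   |z_1| = 0.7146.
  z_2 = (-0.96 - 1.838913) / (-1.23) = 2.2755,   |z_2| = 2.2755.
Moduli of all roots: 0.7146, 2.2755.
All moduli strictly greater than 1? No.
Verdict: Not stationary.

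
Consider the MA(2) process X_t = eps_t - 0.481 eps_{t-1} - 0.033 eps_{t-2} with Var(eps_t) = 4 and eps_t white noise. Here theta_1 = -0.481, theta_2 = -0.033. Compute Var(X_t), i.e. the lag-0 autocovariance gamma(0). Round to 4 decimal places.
\gamma(0) = 4.9298

For an MA(q) process X_t = eps_t + sum_i theta_i eps_{t-i} with
Var(eps_t) = sigma^2, the variance is
  gamma(0) = sigma^2 * (1 + sum_i theta_i^2).
  sum_i theta_i^2 = (-0.481)^2 + (-0.033)^2 = 0.231361 + 0.001089 = 0.23245.
  gamma(0) = 4 * (1 + 0.23245) = 4 * 1.23245 = 4.9298.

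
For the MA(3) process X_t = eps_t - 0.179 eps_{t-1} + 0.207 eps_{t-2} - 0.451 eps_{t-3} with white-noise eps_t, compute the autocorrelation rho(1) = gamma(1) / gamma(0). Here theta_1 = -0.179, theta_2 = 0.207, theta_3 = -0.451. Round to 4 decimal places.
\rho(1) = -0.2420

For an MA(q) process with theta_0 = 1, the autocovariance is
  gamma(k) = sigma^2 * sum_{i=0..q-k} theta_i * theta_{i+k},
and rho(k) = gamma(k) / gamma(0). Sigma^2 cancels.
  numerator   = (1)*(-0.179) + (-0.179)*(0.207) + (0.207)*(-0.451) = -0.30941.
  denominator = (1)^2 + (-0.179)^2 + (0.207)^2 + (-0.451)^2 = 1.278291.
  rho(1) = -0.30941 / 1.278291 = -0.2420.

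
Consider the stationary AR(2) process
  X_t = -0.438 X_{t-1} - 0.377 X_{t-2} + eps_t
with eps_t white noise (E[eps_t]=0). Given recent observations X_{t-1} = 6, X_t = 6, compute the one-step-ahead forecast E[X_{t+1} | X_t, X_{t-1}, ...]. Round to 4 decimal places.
E[X_{t+1} \mid \mathcal F_t] = -4.8900

For an AR(p) model X_t = c + sum_i phi_i X_{t-i} + eps_t, the
one-step-ahead conditional mean is
  E[X_{t+1} | X_t, ...] = c + sum_i phi_i X_{t+1-i}.
Substitute known values:
  E[X_{t+1} | ...] = (-0.438) * (6) + (-0.377) * (6)
                   = -4.8900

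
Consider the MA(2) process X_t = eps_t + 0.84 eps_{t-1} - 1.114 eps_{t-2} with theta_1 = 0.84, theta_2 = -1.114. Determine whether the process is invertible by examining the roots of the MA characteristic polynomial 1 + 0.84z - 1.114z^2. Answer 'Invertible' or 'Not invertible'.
\text{Not invertible}

The MA(q) characteristic polynomial is P(z) = 1 + 0.84z - 1.114z^2.
Invertibility requires all roots to lie outside the unit circle, i.e. |z| > 1 for every root.
Set 1 + (0.84) z + (-1.114) z^2 = 0, i.e. a z^2 + b z + c = 0 with a = -1.114, b = 0.84, c = 1.
Discriminant D = b^2 - 4ac = (0.84)^2 - 4*(-1.114)*1 = 0.7056 - (-4.456) = 5.1616.
D >= 0, so the roots are real: z = (-b +/- sqrt(D)) / (2a) = (-0.84 +/- 2.271915) / (-2.228).
  z_1 = (-0.84 + 2.271915) / (-2.228) = -0.6427,   |z_1| = 0.6427.
  z_2 = (-0.84 - 2.271915) / (-2.228) = 1.3967,   |z_2| = 1.3967.
Moduli of all roots: 0.6427, 1.3967.
All moduli strictly greater than 1? No.
Verdict: Not invertible.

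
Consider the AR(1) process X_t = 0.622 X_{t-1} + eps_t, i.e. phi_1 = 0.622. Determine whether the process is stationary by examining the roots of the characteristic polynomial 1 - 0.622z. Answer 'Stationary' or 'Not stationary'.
\text{Stationary}

The AR(p) characteristic polynomial is P(z) = 1 - 0.622z.
Stationarity requires all roots to lie outside the unit circle, i.e. |z| > 1 for every root.
This is linear in z: 1 + (-0.622) z = 0  =>  z = -1/(-0.622) = 1.607717,  |z| = 1.607717.
Moduli of all roots: 1.6077.
All moduli strictly greater than 1? Yes.
Verdict: Stationary.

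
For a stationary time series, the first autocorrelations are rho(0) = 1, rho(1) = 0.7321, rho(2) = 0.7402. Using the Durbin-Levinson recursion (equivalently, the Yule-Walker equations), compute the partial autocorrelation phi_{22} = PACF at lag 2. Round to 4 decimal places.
\phi_{22} = 0.4401

The PACF at lag k is phi_{kk}, the last component of the solution
to the Yule-Walker system G_k phi = r_k where
  (G_k)_{ij} = rho(|i - j|), (r_k)_i = rho(i), i,j = 1..k.
Equivalently, Durbin-Levinson gives phi_{kk} iteratively:
  phi_{11} = rho(1)
  phi_{kk} = [rho(k) - sum_{j=1..k-1} phi_{k-1,j} rho(k-j)]
            / [1 - sum_{j=1..k-1} phi_{k-1,j} rho(j)],
  phi_{k,j} = phi_{k-1,j} - phi_{kk} phi_{k-1,k-j},  j = 1..k-1.
Step k = 1:
  phi_11 = rho(1) = 0.7321.
Step k = 2:
  phi_22 = [rho(2) - phi_11 rho(1)] / [1 - phi_11 rho(1)] = [0.7402 - (0.7321)(0.7321)] / [1 - (0.7321)(0.7321)]
         = 0.20422959 / 0.46402959 = 0.4401.
Therefore phi_{22} = 0.4401.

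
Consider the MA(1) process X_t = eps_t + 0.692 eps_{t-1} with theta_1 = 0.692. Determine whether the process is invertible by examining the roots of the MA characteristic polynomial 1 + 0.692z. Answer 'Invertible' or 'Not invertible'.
\text{Invertible}

The MA(q) characteristic polynomial is P(z) = 1 + 0.692z.
Invertibility requires all roots to lie outside the unit circle, i.e. |z| > 1 for every root.
This is linear in z: 1 + (0.692) z = 0  =>  z = -1/(0.692) = -1.445087,  |z| = 1.445087.
Moduli of all roots: 1.4451.
All moduli strictly greater than 1? Yes.
Verdict: Invertible.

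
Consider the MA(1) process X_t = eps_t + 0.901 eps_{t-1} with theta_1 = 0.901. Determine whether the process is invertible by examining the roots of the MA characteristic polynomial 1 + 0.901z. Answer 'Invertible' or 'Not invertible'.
\text{Invertible}

The MA(q) characteristic polynomial is P(z) = 1 + 0.901z.
Invertibility requires all roots to lie outside the unit circle, i.e. |z| > 1 for every root.
This is linear in z: 1 + (0.901) z = 0  =>  z = -1/(0.901) = -1.109878,  |z| = 1.109878.
Moduli of all roots: 1.1099.
All moduli strictly greater than 1? Yes.
Verdict: Invertible.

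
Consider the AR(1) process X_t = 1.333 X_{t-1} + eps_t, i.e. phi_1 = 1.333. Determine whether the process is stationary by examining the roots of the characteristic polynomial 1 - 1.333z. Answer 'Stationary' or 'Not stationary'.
\text{Not stationary}

The AR(p) characteristic polynomial is P(z) = 1 - 1.333z.
Stationarity requires all roots to lie outside the unit circle, i.e. |z| > 1 for every root.
This is linear in z: 1 + (-1.333) z = 0  =>  z = -1/(-1.333) = 0.750188,  |z| = 0.750188.
Moduli of all roots: 0.7502.
All moduli strictly greater than 1? No.
Verdict: Not stationary.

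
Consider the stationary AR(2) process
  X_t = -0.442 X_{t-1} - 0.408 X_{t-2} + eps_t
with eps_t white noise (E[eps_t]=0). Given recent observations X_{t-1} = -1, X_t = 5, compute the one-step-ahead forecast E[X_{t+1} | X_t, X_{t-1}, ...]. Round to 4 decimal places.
E[X_{t+1} \mid \mathcal F_t] = -1.8020

For an AR(p) model X_t = c + sum_i phi_i X_{t-i} + eps_t, the
one-step-ahead conditional mean is
  E[X_{t+1} | X_t, ...] = c + sum_i phi_i X_{t+1-i}.
Substitute known values:
  E[X_{t+1} | ...] = (-0.442) * (5) + (-0.408) * (-1)
                   = -1.8020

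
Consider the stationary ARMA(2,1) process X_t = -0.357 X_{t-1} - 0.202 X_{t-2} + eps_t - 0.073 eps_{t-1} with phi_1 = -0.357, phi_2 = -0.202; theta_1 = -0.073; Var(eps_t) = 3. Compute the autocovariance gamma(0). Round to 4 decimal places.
\gamma(0) = 3.5972

Multiply the model equation by X_{t-k} and take expectations. With theta_0 = psi_0 = 1 and psi_j the MA(infinity) weights, this gives
  gamma(k) - sum_i phi_i gamma(k-i) = c_k,
  c_k = sigma^2 * sum_{j=k..q} theta_j psi_{j-k}   (c_k = 0 for k > q),
using gamma(-m) = gamma(m).
psi-weights needed (psi_j = theta_j + sum_i phi_i psi_{j-i}):
  psi_1 = theta_1 + phi_1 = -0.073 + (-0.357) = -0.43
Right-hand sides:
  c_0 = sigma^2 (1 + theta_1 psi_1) = 3 * (1 + (-0.073)(-0.43)) = 3 * 1.03139 = 3.09417
  c_1 = sigma^2 theta_1 = 3 * (-0.073) = -0.219
  c_2 = 0
Equations for k = 0, 1, 2 (AR order 2, c_2 = 0):
  (E0) gamma(0) = phi_1 gamma(1) + phi_2 gamma(2) + c_0
  (E1) gamma(1) = phi_1 gamma(0) + phi_2 gamma(1) + c_1
  (E2) gamma(2) = phi_1 gamma(1) + phi_2 gamma(0)
From (E1): gamma(1) = A gamma(0) + B with
  A = phi_1 / (1 - phi_2) = -0.357 / 1.202 = -0.297005,   B = c_1 / (1 - phi_2) = -0.219 / 1.202 = -0.182196.
Insert (E2) into (E0): gamma(0) (1 - phi_2^2) = phi_1 (1 + phi_2) gamma(1) + c_0.
  phi_1 (1 + phi_2) = (-0.357)(0.798) = -0.284886,   1 - phi_2^2 = 0.959196.
Replace gamma(1) by A gamma(0) + B and collect gamma(0):
  gamma(0) [0.959196 - (-0.284886)(-0.297005)] = (-0.284886)(-0.182196) + 3.09417
  gamma(0) * 0.874583 = 3.146075
  gamma(0) = 3.146075 / 0.874583 = 3.597227.
Therefore gamma(0) = 3.5972 (to 4 decimal places).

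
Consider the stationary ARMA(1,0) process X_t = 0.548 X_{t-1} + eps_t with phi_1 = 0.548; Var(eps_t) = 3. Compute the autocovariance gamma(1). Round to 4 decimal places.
\gamma(1) = 2.3496

Multiply the model equation by X_{t-k} and take expectations. With theta_0 = psi_0 = 1 and psi_j the MA(infinity) weights, this gives
  gamma(k) - sum_i phi_i gamma(k-i) = c_k,
  c_k = sigma^2 * sum_{j=k..q} theta_j psi_{j-k}   (c_k = 0 for k > q),
using gamma(-m) = gamma(m).
Pure AR (q = 0): c_0 = sigma^2 = 3, c_k = 0 for k >= 1.
Equations for k = 0 and k = 1 (AR order 1):
  gamma(0) = phi_1 gamma(1) + c_0
  gamma(1) = phi_1 gamma(0) + c_1
Substituting the second into the first: gamma(0) (1 - phi_1^2) = c_0 + phi_1 c_1, so
  gamma(0) = c_0 / (1 - phi_1^2) = 3 / (1 - (0.548)^2) = 3 / 0.699696 = 4.287576.
  gamma(1) = phi_1 gamma(0) = (0.548)(4.287576) = 2.349592.
Therefore gamma(1) = 2.3496 (to 4 decimal places).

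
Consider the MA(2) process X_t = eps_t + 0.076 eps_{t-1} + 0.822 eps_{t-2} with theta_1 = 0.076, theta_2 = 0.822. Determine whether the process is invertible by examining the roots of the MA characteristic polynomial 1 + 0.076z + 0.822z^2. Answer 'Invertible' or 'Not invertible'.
\text{Invertible}

The MA(q) characteristic polynomial is P(z) = 1 + 0.076z + 0.822z^2.
Invertibility requires all roots to lie outside the unit circle, i.e. |z| > 1 for every root.
Set 1 + (0.076) z + (0.822) z^2 = 0, i.e. a z^2 + b z + c = 0 with a = 0.822, b = 0.076, c = 1.
Discriminant D = b^2 - 4ac = (0.076)^2 - 4*(0.822)*1 = 0.005776 - (3.288) = -3.282224.
D < 0, so the roots are the complex-conjugate pair z = (-b +/- i sqrt(-D)) / (2a) = -0.0462 +/- 1.102i.
For a conjugate pair |z|^2 = z * conj(z) = (product of roots) = c/a = 1/(0.822) = 1.216545, so |z| = sqrt(1.216545) = 1.103 for both roots.
Moduli of all roots: 1.1030, 1.1030.
All moduli strictly greater than 1? Yes.
Verdict: Invertible.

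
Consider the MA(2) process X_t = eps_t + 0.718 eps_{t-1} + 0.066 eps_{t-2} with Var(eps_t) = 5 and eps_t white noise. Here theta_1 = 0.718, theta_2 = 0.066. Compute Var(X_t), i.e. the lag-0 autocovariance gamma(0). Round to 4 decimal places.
\gamma(0) = 7.5994

For an MA(q) process X_t = eps_t + sum_i theta_i eps_{t-i} with
Var(eps_t) = sigma^2, the variance is
  gamma(0) = sigma^2 * (1 + sum_i theta_i^2).
  sum_i theta_i^2 = (0.718)^2 + (0.066)^2 = 0.515524 + 0.004356 = 0.51988.
  gamma(0) = 5 * (1 + 0.51988) = 5 * 1.51988 = 7.5994.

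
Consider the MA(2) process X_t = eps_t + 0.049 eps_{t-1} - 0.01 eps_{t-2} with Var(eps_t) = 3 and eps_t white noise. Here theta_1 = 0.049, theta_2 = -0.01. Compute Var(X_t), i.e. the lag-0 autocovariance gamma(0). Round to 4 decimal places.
\gamma(0) = 3.0075

For an MA(q) process X_t = eps_t + sum_i theta_i eps_{t-i} with
Var(eps_t) = sigma^2, the variance is
  gamma(0) = sigma^2 * (1 + sum_i theta_i^2).
  sum_i theta_i^2 = (0.049)^2 + (-0.01)^2 = 0.002401 + 0.0001 = 0.002501.
  gamma(0) = 3 * (1 + 0.002501) = 3 * 1.002501 = 3.007503, which rounds to 3.0075.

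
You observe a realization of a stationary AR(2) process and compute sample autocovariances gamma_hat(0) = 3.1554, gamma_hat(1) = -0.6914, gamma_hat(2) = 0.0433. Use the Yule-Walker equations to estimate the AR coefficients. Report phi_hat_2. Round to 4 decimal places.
\hat\phi_{2} = -0.0360

The Yule-Walker equations for an AR(p) process read, in matrix form,
  Gamma_p phi = r_p,   with   (Gamma_p)_{ij} = gamma(|i - j|),
                       (r_p)_i = gamma(i),   i,j = 1..p.
Substitute the sample gammas (Toeplitz matrix and right-hand side of size 2):
  Gamma_p = [[3.1554, -0.6914], [-0.6914, 3.1554]]
  r_p     = [-0.6914, 0.0433]
Written out:
  3.1554 phi_1 - 0.6914 phi_2 = -0.6914
  -0.6914 phi_1 + 3.1554 phi_2 = 0.0433
Solve by Cramer's rule:
  det = gamma(0)^2 - gamma(1)^2 = (3.1554)^2 - (-0.6914)^2 = 9.95654916 - 0.47803396 = 9.4785152
  phi_hat_1 = [gamma(1) gamma(0) - gamma(1) gamma(2)] / det = [(-0.6914)(3.1554) - (-0.6914)(0.0433)] / 9.4785152 = -2.15170594 / 9.4785152 = -0.227
  phi_hat_2 = [gamma(0) gamma(2) - gamma(1)^2] / det = [(3.1554)(0.0433) - (-0.6914)^2] / 9.4785152 = -0.34140514 / 9.4785152 = -0.036
So phi_hat = [-0.2270, -0.0360].
Therefore phi_hat_2 = -0.0360.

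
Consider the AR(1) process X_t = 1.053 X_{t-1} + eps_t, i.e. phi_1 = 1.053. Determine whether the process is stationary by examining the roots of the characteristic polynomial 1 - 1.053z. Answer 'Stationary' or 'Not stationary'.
\text{Not stationary}

The AR(p) characteristic polynomial is P(z) = 1 - 1.053z.
Stationarity requires all roots to lie outside the unit circle, i.e. |z| > 1 for every root.
This is linear in z: 1 + (-1.053) z = 0  =>  z = -1/(-1.053) = 0.949668,  |z| = 0.949668.
Moduli of all roots: 0.9497.
All moduli strictly greater than 1? No.
Verdict: Not stationary.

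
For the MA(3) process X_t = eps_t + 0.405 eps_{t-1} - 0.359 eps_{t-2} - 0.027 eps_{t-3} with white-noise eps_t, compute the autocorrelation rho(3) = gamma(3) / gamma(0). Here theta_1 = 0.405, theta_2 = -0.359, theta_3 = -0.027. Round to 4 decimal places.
\rho(3) = -0.0209

For an MA(q) process with theta_0 = 1, the autocovariance is
  gamma(k) = sigma^2 * sum_{i=0..q-k} theta_i * theta_{i+k},
and rho(k) = gamma(k) / gamma(0). Sigma^2 cancels.
  numerator   = (1)*(-0.027) = -0.027.
  denominator = (1)^2 + (0.405)^2 + (-0.359)^2 + (-0.027)^2 = 1.293635.
  rho(3) = -0.027 / 1.293635 = -0.0209.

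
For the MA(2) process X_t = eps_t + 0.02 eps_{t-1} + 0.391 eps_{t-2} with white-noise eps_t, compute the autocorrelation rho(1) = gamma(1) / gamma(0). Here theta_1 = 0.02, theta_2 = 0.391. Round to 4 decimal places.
\rho(1) = 0.0241

For an MA(q) process with theta_0 = 1, the autocovariance is
  gamma(k) = sigma^2 * sum_{i=0..q-k} theta_i * theta_{i+k},
and rho(k) = gamma(k) / gamma(0). Sigma^2 cancels.
  numerator   = (1)*(0.02) + (0.02)*(0.391) = 0.02782.
  denominator = (1)^2 + (0.02)^2 + (0.391)^2 = 1.153281.
  rho(1) = 0.02782 / 1.153281 = 0.0241.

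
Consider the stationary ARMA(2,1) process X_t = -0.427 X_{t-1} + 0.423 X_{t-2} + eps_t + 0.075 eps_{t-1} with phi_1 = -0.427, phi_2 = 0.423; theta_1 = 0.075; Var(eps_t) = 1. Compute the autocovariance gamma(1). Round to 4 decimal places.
\gamma(1) = -1.6525

Multiply the model equation by X_{t-k} and take expectations. With theta_0 = psi_0 = 1 and psi_j the MA(infinity) weights, this gives
  gamma(k) - sum_i phi_i gamma(k-i) = c_k,
  c_k = sigma^2 * sum_{j=k..q} theta_j psi_{j-k}   (c_k = 0 for k > q),
using gamma(-m) = gamma(m).
psi-weights needed (psi_j = theta_j + sum_i phi_i psi_{j-i}):
  psi_1 = theta_1 + phi_1 = 0.075 + (-0.427) = -0.352
Right-hand sides:
  c_0 = sigma^2 (1 + theta_1 psi_1) = 1 * (1 + (0.075)(-0.352)) = 1 * 0.9736 = 0.9736
  c_1 = sigma^2 theta_1 = 1 * (0.075) = 0.075
  c_2 = 0
Equations for k = 0, 1, 2 (AR order 2, c_2 = 0):
  (E0) gamma(0) = phi_1 gamma(1) + phi_2 gamma(2) + c_0
  (E1) gamma(1) = phi_1 gamma(0) + phi_2 gamma(1) + c_1
  (E2) gamma(2) = phi_1 gamma(1) + phi_2 gamma(0)
From (E1): gamma(1) = A gamma(0) + B with
  A = phi_1 / (1 - phi_2) = -0.427 / 0.577 = -0.740035,   B = c_1 / (1 - phi_2) = 0.075 / 0.577 = 0.129983.
Insert (E2) into (E0): gamma(0) (1 - phi_2^2) = phi_1 (1 + phi_2) gamma(1) + c_0.
  phi_1 (1 + phi_2) = (-0.427)(1.423) = -0.607621,   1 - phi_2^2 = 0.821071.
Replace gamma(1) by A gamma(0) + B and collect gamma(0):
  gamma(0) [0.821071 - (-0.607621)(-0.740035)] = (-0.607621)(0.129983) + 0.9736
  gamma(0) * 0.37141 = 0.89462
  gamma(0) = 0.89462 / 0.37141 = 2.40871.
  gamma(1) = A gamma(0) + B = (-0.740035)(2.40871) + (0.129983) = -1.652546.
Therefore gamma(1) = -1.6525 (to 4 decimal places).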